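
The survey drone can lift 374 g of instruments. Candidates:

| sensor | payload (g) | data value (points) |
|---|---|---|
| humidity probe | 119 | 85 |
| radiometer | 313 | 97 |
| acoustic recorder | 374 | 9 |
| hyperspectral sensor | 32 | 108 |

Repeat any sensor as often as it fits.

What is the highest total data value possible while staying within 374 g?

Taking 11×hyperspectral sensor: 352 g used, 1188 in data value.
That's the maximum — no swap from here does better than 1188.

1188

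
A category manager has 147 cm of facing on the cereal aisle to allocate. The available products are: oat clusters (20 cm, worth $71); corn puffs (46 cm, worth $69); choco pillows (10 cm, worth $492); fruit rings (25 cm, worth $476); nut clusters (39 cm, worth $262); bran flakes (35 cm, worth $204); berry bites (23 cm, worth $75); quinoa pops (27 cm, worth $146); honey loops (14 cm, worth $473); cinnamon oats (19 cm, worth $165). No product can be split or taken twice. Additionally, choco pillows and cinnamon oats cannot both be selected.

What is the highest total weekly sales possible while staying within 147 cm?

1982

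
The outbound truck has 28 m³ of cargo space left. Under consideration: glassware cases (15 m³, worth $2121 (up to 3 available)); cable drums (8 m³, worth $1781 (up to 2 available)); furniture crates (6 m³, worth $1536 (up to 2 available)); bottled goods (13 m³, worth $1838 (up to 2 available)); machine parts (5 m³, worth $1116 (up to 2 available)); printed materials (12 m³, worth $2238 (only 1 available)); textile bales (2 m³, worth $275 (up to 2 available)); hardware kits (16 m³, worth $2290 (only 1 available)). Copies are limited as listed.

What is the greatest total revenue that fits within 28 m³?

6634

Greedy by ratio would take 2×furniture crates + 2×machine parts + 2×textile bales: 26 m³ used, total 5854.
Replace 2×machine parts and 2×textile bales with 2×cable drums: the trade gains 780 net, giving 6634 at 28 m³.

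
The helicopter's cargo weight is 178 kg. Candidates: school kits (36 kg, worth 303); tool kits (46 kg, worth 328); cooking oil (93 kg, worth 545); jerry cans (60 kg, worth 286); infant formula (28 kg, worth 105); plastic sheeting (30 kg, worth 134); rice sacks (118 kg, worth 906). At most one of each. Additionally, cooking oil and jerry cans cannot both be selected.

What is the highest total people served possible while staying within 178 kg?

1234

Taking the top-ratio supplies first gives school kits + rice sacks for 1209 (154 kg).
Dropping school kits frees 36 kg; slotting in tool kits (46 kg) lifts the total to 1234 at 164 kg.
Next best is school kits + rice sacks at 1209 (154 kg) — short by 25.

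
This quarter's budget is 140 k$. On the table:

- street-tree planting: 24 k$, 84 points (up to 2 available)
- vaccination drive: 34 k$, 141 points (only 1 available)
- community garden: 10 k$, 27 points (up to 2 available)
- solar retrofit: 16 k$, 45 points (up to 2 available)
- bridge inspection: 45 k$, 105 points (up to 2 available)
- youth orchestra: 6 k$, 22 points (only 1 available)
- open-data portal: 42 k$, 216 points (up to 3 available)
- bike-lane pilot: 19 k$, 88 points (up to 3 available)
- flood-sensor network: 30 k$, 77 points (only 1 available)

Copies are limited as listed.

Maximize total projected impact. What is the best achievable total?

675

Ranking by ratio (projected impact/k$): open-data portal 5.14, bike-lane pilot 4.63, vaccination drive 4.15.
Taking the top-ratio projects first gives youth orchestra + 3×open-data portal for 670 (132 k$).
Replace youth orchestra with community garden: the trade gains 5 net, giving 675 at 136 k$.
That's the maximum — no swap from here does better than 675.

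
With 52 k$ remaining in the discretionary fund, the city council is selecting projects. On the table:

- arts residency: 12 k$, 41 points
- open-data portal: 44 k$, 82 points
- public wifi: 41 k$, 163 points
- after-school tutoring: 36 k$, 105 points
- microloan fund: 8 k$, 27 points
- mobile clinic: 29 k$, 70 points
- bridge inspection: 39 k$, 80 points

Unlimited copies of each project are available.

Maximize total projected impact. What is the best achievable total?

The ratio ordering already packs tightly: public wifi + microloan fund, 49 k$, 190.

190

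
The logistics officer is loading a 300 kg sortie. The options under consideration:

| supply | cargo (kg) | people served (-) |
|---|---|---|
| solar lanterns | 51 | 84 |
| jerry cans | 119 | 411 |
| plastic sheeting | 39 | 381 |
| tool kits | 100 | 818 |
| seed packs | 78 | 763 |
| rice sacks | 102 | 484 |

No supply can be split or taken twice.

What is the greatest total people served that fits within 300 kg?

2065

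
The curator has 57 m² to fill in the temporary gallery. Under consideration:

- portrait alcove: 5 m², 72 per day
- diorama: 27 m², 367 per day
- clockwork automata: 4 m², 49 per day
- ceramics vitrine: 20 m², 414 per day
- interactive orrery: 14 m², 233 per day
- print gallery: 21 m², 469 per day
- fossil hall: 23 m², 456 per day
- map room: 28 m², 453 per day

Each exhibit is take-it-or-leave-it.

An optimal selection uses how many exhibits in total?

3

The maximum expected visitors within 57 m² is 1116.
One optimal bundle: ceramics vitrine + interactive orrery + print gallery (55 m²).
Any selection reaching 1116 contains exactly 3 exhibits.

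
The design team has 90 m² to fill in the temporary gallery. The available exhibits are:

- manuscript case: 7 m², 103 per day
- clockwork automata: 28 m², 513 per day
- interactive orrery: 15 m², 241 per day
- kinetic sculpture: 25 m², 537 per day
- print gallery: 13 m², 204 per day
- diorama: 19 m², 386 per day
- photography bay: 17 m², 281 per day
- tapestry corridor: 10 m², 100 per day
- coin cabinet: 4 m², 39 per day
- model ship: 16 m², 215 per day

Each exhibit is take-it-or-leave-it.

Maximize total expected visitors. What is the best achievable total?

Best packing: clockwork automata + kinetic sculpture + diorama + photography bay — 89 m², 1717 total.

1717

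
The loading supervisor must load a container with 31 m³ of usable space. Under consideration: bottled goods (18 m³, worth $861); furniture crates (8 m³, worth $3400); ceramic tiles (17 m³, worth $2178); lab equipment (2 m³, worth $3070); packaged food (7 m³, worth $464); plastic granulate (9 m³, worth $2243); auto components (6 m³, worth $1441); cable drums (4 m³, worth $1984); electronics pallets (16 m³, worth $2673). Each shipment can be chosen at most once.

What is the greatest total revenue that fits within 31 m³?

12138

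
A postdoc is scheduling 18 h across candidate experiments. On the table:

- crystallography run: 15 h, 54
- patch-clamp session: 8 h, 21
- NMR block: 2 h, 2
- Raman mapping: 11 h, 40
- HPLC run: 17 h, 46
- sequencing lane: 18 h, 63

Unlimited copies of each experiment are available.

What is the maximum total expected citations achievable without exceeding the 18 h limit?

Greedy by ratio would take 3×NMR block + Raman mapping: 17 h used, total 46.
Replace 3×NMR block and Raman mapping with sequencing lane: the trade gains 17 net, giving 63 at 18 h.
Every other selection either busts 18 h or fails to beat 63.

63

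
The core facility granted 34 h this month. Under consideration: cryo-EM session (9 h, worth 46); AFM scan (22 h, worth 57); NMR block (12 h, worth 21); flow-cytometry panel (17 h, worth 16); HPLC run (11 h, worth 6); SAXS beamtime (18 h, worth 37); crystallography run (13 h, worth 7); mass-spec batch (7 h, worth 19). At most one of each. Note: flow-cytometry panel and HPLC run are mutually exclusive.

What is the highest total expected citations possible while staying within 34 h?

103

Density check — cryo-EM session 5.11, mass-spec batch 2.71, AFM scan 2.59 are the best per h.
Taking the top-ratio experiments first gives cryo-EM session + SAXS beamtime + mass-spec batch for 102 (34 h).
Dropping SAXS beamtime and mass-spec batch frees 25 h; slotting in AFM scan (22 h) lifts the total to 103 at 31 h.
Runner-up cryo-EM session + SAXS beamtime + mass-spec batch tops out at 102.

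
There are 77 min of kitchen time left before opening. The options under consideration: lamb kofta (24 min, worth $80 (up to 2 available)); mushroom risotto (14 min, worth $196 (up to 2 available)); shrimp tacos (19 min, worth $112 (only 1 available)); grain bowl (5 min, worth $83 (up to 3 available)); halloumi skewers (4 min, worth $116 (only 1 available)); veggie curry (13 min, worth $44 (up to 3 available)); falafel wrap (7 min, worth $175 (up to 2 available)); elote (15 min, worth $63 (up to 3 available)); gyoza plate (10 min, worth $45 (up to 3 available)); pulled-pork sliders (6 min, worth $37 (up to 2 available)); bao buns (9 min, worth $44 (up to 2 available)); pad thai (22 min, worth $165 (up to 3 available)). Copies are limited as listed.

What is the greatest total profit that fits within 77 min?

1189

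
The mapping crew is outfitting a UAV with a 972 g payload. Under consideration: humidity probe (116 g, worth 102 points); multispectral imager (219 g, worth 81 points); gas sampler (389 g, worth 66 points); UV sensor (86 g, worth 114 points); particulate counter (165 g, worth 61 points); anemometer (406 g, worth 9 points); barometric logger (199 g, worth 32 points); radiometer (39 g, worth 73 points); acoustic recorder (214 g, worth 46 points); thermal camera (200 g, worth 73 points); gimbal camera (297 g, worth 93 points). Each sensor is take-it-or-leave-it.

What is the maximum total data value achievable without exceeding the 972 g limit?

536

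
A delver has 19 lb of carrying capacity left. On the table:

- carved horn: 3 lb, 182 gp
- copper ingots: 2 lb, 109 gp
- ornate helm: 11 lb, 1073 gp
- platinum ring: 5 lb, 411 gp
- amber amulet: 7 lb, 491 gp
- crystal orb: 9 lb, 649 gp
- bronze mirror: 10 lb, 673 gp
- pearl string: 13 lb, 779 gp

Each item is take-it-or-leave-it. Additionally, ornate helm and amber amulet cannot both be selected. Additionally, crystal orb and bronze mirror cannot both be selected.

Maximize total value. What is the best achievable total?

1666

The ratio ordering already packs tightly: carved horn + ornate helm + platinum ring, 19 lb, 1666.
No other feasible combination exceeds 1666.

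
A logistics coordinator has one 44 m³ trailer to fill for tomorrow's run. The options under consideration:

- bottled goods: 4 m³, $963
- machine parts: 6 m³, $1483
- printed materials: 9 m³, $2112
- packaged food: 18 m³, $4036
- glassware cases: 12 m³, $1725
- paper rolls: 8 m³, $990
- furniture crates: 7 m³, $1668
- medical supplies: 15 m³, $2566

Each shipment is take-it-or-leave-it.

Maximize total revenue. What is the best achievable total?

10262

Taking bottled goods + machine parts + printed materials + packaged food + furniture crates: 44 m³ used, 10262 in revenue.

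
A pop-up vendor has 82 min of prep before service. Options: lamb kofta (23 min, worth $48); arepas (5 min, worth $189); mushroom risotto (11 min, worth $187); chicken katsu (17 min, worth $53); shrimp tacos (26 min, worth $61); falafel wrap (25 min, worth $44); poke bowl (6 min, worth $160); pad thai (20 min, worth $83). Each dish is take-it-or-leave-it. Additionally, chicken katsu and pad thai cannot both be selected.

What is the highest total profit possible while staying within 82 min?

680

Best packing: arepas + mushroom risotto + shrimp tacos + poke bowl + pad thai — 68 min, 680 total.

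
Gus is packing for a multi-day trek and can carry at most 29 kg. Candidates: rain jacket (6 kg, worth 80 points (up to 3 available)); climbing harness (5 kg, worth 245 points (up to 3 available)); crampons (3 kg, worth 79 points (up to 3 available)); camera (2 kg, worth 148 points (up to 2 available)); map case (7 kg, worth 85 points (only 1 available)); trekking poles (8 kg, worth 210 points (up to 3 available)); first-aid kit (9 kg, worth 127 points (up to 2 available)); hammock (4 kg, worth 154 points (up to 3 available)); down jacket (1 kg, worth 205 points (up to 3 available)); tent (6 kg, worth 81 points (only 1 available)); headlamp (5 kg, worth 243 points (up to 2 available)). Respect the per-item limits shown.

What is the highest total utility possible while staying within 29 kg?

1895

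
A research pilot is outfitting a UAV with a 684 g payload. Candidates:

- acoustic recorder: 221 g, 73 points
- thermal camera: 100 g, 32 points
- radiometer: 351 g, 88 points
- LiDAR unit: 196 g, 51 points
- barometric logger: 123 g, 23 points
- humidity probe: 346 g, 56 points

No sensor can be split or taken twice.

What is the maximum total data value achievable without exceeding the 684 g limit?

Taking the top-ratio sensors first gives acoustic recorder + thermal camera + LiDAR unit + barometric logger for 179 (640 g).
Replace LiDAR unit and barometric logger with radiometer: the trade gains 14 net, giving 193 at 672 g.
Next best is acoustic recorder + thermal camera + LiDAR unit + barometric logger at 179 (640 g) — short by 14.

193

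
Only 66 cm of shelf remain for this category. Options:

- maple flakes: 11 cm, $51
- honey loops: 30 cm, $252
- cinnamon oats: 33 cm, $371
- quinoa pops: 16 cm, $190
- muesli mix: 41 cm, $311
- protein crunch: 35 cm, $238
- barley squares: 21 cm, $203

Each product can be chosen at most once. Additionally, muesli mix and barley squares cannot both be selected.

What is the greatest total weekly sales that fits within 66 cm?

625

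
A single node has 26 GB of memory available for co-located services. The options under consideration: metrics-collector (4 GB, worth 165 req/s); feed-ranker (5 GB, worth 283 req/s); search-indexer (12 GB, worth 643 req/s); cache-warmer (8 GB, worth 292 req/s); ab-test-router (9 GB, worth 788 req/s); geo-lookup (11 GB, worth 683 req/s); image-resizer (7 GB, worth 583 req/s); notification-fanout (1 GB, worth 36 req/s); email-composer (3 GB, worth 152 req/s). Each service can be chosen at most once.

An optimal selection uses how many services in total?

The maximum throughput within 26 GB is 1855.
One optimal bundle: metrics-collector + feed-ranker + ab-test-router + image-resizer + notification-fanout (26 GB).
Every optimal selection uses 5 services.

5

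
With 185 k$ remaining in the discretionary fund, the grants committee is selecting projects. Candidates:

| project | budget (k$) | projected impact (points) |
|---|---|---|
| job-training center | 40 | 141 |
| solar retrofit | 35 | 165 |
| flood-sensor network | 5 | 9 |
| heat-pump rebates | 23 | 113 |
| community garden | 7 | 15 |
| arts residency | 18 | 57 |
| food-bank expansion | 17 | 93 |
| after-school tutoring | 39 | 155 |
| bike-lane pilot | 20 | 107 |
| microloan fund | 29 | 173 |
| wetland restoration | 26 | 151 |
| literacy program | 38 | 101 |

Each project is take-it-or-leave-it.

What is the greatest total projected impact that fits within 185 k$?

901

A density-first pass picks solar retrofit + flood-sensor network + heat-pump rebates + community garden + arts residency + food-bank expansion + bike-lane pilot + microloan fund + wetland restoration — 883 at 180 k$.
Replace flood-sensor network and heat-pump rebates and community garden with after-school tutoring: the trade gains 18 net, giving 901 at 184 k$.
The spare 1 k$ is too small for any remaining project, and no exchange beats 901.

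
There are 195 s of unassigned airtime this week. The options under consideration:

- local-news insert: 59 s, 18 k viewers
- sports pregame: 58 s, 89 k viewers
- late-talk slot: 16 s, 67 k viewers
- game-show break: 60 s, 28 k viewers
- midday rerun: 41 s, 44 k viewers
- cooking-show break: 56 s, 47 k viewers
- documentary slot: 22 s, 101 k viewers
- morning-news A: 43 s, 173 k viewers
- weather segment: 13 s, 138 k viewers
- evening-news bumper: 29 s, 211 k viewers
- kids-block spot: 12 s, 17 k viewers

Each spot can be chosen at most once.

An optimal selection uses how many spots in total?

7

Best achievable expected reach is 796.
sports pregame + late-talk slot + documentary slot + morning-news A + weather segment + evening-news bumper + kids-block spot hits 796 at 193 s.
Any selection reaching 796 contains exactly 7 spots.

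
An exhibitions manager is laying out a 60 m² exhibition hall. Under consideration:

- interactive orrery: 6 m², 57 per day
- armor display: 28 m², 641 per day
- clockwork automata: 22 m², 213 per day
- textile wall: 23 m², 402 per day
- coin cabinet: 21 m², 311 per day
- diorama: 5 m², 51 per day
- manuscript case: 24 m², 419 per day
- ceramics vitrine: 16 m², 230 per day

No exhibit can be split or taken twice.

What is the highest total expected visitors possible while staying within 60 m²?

A density-first pass picks armor display + textile wall + diorama — 1094 at 56 m².
The 28 m² tied up in textile wall and diorama is better spent on interactive orrery + manuscript case — total rises to 1117 (58 m²).
The spare 2 m² is too small for any remaining exhibit, and no exchange beats 1117.

1117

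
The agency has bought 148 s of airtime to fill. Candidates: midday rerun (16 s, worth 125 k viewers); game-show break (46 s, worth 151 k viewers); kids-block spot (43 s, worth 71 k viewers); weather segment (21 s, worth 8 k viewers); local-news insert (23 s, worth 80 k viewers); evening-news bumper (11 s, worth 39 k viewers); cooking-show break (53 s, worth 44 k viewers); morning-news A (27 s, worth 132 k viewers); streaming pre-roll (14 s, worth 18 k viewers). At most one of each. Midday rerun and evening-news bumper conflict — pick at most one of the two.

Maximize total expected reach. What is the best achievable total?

514

By expected reach per s: midday rerun 7.81, morning-news A 4.89, evening-news bumper 3.55 lead.
Midday rerun + game-show break + weather segment + local-news insert + morning-news A + streaming pre-roll uses 147 of the 148 s and totals 514.
Next best is midday rerun + game-show break + local-news insert + morning-news A + streaming pre-roll at 506 (126 s) — short by 8.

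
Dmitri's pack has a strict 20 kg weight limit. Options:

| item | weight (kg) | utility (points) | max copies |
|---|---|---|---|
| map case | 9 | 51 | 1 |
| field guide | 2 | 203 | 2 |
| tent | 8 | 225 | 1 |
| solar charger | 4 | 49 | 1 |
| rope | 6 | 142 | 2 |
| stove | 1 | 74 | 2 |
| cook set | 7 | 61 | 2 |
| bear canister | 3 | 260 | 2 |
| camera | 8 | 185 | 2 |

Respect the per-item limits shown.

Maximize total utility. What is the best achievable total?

1299

By utility per kg: field guide 101.50, bear canister 86.67, stove 74.00 lead.
The ratio ordering already packs tightly: 2×field guide + tent + 2×stove + 2×bear canister, 20 kg, 1299.
No other feasible combination exceeds 1299.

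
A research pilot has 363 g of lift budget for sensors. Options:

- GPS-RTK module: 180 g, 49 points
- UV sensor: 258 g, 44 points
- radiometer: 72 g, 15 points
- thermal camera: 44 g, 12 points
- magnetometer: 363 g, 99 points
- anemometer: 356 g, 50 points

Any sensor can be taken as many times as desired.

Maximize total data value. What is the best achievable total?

99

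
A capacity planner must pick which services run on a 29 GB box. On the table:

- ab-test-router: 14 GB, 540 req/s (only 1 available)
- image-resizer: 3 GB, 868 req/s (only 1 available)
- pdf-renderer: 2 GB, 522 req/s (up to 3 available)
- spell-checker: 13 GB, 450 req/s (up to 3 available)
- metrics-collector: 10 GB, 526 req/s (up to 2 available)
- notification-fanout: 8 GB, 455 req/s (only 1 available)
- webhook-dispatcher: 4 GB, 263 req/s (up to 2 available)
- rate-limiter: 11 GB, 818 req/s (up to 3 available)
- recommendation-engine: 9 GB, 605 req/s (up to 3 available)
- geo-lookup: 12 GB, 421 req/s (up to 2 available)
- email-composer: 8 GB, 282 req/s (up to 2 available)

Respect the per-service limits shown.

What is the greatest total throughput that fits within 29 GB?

3857

Density check — image-resizer 289.33, pdf-renderer 261.00, rate-limiter 74.36 are the best per GB.
Best packing: image-resizer + 3×pdf-renderer + rate-limiter + recommendation-engine — 29 GB, 3857 total.
Nothing else within 29 GB beats 3857.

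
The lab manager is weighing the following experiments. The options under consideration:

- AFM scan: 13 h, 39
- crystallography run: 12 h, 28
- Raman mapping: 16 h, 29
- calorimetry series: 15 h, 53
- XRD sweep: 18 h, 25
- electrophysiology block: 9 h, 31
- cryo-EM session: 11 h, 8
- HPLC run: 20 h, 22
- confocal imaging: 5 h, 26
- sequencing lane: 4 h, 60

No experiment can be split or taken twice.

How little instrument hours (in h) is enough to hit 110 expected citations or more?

Need the lightest bundle worth ≥ 110.
electrophysiology block + confocal imaging + sequencing lane: 117 expected citations at 18 h.
Below 18 h the best achievable stays under 110.

18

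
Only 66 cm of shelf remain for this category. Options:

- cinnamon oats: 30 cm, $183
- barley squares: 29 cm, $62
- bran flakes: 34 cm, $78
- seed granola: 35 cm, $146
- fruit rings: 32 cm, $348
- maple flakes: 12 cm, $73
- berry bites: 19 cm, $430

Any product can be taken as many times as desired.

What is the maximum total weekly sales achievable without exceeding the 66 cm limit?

1290

By weekly sales per cm: berry bites 22.63, fruit rings 10.88, cinnamon oats 6.10, maple flakes 6.08 lead.
The ratio ordering already packs tightly: 3×berry bites, 57 cm, 1290.
Every other selection either busts 66 cm or fails to beat 1290.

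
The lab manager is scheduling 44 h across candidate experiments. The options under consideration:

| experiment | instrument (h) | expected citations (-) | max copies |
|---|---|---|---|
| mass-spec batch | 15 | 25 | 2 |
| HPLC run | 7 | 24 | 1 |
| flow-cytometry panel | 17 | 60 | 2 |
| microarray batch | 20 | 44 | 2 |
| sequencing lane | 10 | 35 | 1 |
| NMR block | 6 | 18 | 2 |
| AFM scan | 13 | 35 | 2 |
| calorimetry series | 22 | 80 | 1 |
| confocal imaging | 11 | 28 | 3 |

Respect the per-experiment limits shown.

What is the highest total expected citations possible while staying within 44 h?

155

Filling by ratio: flow-cytometry panel + calorimetry series for 140, with 5 h left unused.
Replace calorimetry series with flow-cytometry panel + sequencing lane: the trade gains 15 net, giving 155 at 44 h.
Nothing else within 44 h beats 155.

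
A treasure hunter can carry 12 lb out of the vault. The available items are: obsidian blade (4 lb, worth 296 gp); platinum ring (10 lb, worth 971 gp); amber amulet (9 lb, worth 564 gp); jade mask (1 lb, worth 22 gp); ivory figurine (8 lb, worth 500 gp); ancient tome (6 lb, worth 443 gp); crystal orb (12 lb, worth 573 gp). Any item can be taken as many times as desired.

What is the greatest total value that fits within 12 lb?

By value per lb: platinum ring 97.10, obsidian blade 74.00, ancient tome 73.83, amber amulet 62.67 lead.
Best packing: platinum ring + 2×jade mask — 12 lb, 1015 total.
Nothing else within 12 lb beats 1015.

1015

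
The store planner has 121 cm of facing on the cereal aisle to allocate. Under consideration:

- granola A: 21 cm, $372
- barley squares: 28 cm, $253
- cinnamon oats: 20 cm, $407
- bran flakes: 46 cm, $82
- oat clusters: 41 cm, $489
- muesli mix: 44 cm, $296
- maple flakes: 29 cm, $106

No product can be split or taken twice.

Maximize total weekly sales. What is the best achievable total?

1521

Granola A + barley squares + cinnamon oats + oat clusters uses 110 of the 121 cm and totals 1521.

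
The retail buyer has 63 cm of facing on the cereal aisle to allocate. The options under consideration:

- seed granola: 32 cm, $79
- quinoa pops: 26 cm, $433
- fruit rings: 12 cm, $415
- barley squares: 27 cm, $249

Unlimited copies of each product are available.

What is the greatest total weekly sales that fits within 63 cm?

5×fruit rings uses 60 of the 63 cm and totals 2075.
Nothing else within 63 cm beats 2075.

2075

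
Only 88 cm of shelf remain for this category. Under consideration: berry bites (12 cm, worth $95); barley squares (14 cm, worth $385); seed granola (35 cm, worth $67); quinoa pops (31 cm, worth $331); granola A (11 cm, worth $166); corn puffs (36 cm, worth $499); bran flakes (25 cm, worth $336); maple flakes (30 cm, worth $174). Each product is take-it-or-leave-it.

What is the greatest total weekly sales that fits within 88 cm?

1386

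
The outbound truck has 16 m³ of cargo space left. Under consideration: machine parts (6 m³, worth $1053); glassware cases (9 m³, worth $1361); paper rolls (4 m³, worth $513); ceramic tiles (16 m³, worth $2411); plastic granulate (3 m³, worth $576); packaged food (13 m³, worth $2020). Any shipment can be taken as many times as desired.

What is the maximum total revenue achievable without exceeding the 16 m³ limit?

2880

Best packing: 5×plastic granulate — 15 m³, 2880 total.
Nothing else within 16 m³ beats 2880.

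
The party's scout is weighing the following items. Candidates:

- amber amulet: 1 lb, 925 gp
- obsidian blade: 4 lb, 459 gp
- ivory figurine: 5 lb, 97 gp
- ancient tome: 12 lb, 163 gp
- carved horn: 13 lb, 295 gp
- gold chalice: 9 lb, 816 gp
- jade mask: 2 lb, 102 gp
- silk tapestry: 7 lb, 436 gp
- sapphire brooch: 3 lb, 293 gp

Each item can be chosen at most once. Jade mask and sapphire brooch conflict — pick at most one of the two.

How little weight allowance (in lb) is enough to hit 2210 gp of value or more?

16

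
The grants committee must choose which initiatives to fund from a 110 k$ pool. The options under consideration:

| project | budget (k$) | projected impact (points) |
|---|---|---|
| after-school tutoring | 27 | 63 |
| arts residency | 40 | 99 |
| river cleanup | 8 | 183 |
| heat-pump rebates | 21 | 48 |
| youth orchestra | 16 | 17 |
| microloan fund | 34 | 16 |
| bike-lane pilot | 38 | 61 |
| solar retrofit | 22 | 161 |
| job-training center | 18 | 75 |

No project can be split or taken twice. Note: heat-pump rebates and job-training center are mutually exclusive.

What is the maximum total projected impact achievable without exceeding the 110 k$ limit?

535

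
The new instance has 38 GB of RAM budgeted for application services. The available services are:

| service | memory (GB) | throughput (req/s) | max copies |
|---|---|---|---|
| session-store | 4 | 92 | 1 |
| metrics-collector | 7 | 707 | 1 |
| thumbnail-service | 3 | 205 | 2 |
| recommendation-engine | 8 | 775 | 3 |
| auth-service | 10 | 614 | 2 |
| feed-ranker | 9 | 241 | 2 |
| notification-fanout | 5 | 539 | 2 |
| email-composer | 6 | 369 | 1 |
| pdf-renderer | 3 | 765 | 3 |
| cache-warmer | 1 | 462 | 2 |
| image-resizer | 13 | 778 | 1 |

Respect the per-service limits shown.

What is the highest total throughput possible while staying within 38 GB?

5847

Taking the top-ratio services first gives metrics-collector + recommendation-engine + 2×notification-fanout + 3×pdf-renderer + 2×cache-warmer for 5779 (36 GB).
The 7 GB tied up in metrics-collector is better spent on recommendation-engine — total rises to 5847 (37 GB).
Every other selection either busts 38 GB or exceeds an availability limit or fails to beat 5847.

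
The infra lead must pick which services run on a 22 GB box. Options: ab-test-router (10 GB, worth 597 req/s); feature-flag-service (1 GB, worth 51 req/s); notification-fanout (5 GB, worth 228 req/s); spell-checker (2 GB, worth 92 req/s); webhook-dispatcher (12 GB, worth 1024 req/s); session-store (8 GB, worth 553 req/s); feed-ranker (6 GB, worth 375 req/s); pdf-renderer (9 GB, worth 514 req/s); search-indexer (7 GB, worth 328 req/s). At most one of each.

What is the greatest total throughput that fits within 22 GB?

1669

A density-first pass picks feature-flag-service + webhook-dispatcher + session-store — 1628 at 21 GB.
Dropping feature-flag-service frees 1 GB; slotting in spell-checker (2 GB) lifts the total to 1669 at 22 GB.
Runner-up feature-flag-service + webhook-dispatcher + session-store tops out at 1628.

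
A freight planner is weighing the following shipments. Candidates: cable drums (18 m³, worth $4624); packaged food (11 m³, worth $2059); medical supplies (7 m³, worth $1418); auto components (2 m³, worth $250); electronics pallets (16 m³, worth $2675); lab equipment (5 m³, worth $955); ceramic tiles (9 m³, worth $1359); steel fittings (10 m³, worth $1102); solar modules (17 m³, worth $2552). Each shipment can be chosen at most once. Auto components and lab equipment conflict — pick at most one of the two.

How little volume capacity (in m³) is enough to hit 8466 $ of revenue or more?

Look for the lowest-volume combination reaching 8466.
cable drums + medical supplies + electronics pallets: 8717 revenue at 41 m³.
No combination under 41 m³ hits 8466.

41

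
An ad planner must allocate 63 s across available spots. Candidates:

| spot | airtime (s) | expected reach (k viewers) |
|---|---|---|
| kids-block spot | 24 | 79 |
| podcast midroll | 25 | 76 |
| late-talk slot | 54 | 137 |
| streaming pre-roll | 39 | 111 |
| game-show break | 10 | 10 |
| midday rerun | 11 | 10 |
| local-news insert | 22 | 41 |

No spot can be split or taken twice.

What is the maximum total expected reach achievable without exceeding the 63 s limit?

A density-first pass picks kids-block spot + podcast midroll + game-show break — 165 at 59 s.
Replace podcast midroll and game-show break with streaming pre-roll: the trade gains 25 net, giving 190 at 63 s.
The closest alternative, kids-block spot + podcast midroll + game-show break, reaches only 165.

190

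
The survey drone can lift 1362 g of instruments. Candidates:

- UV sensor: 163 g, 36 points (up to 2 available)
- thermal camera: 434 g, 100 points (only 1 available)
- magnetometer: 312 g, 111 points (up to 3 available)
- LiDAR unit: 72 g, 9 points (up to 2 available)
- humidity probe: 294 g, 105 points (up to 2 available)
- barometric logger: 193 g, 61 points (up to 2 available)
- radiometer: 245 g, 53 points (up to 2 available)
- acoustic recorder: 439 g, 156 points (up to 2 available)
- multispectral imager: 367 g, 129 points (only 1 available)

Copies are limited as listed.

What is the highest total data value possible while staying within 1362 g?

483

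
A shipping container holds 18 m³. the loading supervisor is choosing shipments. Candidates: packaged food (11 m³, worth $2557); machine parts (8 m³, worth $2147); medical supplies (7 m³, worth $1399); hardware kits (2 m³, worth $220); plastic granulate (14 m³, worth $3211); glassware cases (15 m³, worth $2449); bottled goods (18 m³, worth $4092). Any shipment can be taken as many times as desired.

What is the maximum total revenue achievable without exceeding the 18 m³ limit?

4514

2×machine parts + hardware kits uses 18 of the 18 m³ and totals 4514.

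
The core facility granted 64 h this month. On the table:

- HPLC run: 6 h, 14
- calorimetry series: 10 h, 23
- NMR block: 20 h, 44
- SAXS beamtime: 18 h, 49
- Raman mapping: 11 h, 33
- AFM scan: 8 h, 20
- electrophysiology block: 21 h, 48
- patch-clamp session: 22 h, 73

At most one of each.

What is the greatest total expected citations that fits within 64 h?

A density-first pass picks SAXS beamtime + Raman mapping + AFM scan + patch-clamp session — 175 at 59 h.
Replace Raman mapping with HPLC run + calorimetry series: the trade gains 4 net, giving 179 at 64 h.

179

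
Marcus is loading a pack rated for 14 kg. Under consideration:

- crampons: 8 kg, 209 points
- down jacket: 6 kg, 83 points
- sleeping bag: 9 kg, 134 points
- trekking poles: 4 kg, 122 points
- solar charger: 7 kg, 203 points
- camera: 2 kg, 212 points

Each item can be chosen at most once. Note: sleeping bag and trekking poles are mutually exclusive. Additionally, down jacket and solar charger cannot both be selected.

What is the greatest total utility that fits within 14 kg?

543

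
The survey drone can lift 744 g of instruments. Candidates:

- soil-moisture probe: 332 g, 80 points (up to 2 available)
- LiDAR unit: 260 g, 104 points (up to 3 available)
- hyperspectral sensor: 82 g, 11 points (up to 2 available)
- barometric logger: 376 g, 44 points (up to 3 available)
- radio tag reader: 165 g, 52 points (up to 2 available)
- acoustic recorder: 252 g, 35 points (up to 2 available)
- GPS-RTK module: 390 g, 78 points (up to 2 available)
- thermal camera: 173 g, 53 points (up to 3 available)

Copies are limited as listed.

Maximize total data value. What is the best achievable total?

Density check — LiDAR unit 0.40, radio tag reader 0.32, thermal camera 0.31 are the best per g.
A density-first pass picks 2×LiDAR unit + radio tag reader — 260 at 685 g.
Replace radio tag reader with thermal camera: the trade gains 1 net, giving 261 at 693 g.
The spare 51 g is too small for any remaining sensor, and no exchange beats 261.

261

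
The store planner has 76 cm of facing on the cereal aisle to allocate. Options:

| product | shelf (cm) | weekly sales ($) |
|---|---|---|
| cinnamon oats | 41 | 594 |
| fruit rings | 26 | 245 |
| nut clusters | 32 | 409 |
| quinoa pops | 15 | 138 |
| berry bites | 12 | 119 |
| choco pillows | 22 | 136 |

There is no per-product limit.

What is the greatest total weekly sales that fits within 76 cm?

By weekly sales per cm: cinnamon oats 14.49, nut clusters 12.78, berry bites 9.92 lead.
Best packing: cinnamon oats + nut clusters — 73 cm, 1003 total.

1003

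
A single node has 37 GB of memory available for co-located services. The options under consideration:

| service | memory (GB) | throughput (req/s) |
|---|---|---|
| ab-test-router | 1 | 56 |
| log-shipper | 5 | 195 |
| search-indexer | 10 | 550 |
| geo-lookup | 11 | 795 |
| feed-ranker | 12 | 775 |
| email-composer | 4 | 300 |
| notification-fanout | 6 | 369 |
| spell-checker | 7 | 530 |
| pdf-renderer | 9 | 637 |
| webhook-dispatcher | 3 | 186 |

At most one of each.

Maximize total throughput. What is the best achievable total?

Filling by ratio: ab-test-router + geo-lookup + email-composer + spell-checker + pdf-renderer + webhook-dispatcher for 2504, with 2 GB left unused.
Replace ab-test-router and webhook-dispatcher with notification-fanout: the trade gains 127 net, giving 2631 at 37 GB.
That's the maximum — no swap from here does better than 2631.

2631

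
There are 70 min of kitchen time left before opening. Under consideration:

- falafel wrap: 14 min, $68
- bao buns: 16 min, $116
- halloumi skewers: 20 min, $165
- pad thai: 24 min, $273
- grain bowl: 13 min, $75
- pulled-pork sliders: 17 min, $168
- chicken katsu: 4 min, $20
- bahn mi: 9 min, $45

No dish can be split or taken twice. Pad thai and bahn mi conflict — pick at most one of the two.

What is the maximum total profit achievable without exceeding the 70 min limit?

632

Greedy by ratio would take halloumi skewers + pad thai + pulled-pork sliders + chicken katsu: 65 min used, total 626.
Replace halloumi skewers and chicken katsu with bao buns + grain bowl: the trade gains 6 net, giving 632 at 70 min.
Next best is halloumi skewers + pad thai + pulled-pork sliders + chicken katsu at 626 (65 min) — short by 6.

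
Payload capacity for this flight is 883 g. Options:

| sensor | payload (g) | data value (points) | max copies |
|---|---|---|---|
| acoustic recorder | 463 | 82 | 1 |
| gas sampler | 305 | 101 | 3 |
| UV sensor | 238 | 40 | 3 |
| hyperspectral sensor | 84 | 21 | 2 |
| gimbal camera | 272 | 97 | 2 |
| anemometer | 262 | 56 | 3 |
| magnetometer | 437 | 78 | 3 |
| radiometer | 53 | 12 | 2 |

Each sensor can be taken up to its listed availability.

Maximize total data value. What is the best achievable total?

299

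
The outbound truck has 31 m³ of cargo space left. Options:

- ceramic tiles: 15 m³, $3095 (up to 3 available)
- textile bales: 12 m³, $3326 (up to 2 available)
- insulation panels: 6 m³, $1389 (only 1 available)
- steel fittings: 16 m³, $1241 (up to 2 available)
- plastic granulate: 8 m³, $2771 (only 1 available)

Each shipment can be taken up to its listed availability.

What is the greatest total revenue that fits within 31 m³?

Density check — plastic granulate 346.38, textile bales 277.17, insulation panels 231.50, ceramic tiles 206.33 are the best per m³.
A density-first pass picks textile bales + insulation panels + plastic granulate — 7486 at 26 m³.
Dropping plastic granulate frees 8 m³; slotting in textile bales (12 m³) lifts the total to 8041 at 30 m³.
No other feasible combination exceeds 8041.

8041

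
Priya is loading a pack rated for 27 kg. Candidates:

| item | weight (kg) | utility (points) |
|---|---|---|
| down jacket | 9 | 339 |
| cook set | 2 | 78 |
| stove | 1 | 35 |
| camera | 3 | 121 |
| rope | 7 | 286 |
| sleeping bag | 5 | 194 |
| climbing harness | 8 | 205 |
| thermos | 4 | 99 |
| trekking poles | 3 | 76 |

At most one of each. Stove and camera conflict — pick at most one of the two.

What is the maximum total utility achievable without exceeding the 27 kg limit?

Taking down jacket + cook set + camera + rope + sleeping bag: 26 kg used, 1018 in utility.
Every other selection either busts 27 kg or breaks a pairing rule or fails to beat 1018.

1018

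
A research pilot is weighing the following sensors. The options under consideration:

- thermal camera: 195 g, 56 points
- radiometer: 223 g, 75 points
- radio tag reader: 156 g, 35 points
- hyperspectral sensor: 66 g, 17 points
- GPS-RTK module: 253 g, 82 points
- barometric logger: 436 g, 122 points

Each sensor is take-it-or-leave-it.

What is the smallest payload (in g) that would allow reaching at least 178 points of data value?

631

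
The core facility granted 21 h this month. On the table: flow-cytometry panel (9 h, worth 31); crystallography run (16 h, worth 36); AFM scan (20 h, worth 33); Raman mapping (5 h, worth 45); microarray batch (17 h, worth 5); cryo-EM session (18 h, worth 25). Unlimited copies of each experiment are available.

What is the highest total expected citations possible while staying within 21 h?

180

4×Raman mapping uses 20 of the 21 h and totals 180.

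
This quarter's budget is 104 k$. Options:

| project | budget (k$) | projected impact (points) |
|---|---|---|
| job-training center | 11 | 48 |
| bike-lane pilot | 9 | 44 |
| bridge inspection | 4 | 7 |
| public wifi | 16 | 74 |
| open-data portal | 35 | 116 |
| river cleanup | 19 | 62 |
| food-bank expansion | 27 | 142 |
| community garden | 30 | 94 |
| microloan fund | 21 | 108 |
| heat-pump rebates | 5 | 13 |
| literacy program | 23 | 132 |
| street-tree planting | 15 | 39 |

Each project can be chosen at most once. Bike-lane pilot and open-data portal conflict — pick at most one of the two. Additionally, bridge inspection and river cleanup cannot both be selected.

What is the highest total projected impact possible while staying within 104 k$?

517

Ranking by ratio (projected impact/k$): literacy program 5.74, food-bank expansion 5.26, microloan fund 5.14.
A density-first pass picks bike-lane pilot + public wifi + food-bank expansion + microloan fund + heat-pump rebates + literacy program — 513 at 101 k$.
The 9 k$ tied up in bike-lane pilot is better spent on job-training center — total rises to 517 (103 k$).
Next best is bike-lane pilot + public wifi + food-bank expansion + microloan fund + heat-pump rebates + literacy program at 513 (101 k$) — short by 4.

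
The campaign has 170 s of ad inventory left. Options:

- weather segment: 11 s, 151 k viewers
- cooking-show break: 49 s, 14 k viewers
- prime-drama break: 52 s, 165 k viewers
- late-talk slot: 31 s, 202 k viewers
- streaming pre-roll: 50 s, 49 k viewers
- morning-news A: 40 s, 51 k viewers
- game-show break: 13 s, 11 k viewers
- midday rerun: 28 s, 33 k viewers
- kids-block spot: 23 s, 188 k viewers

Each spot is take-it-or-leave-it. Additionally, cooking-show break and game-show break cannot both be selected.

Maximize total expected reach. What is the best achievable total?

768

Best packing: weather segment + prime-drama break + late-talk slot + morning-news A + game-show break + kids-block spot — 170 s, 768 total.
The closest alternative, weather segment + prime-drama break + late-talk slot + morning-news A + kids-block spot, reaches only 757.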